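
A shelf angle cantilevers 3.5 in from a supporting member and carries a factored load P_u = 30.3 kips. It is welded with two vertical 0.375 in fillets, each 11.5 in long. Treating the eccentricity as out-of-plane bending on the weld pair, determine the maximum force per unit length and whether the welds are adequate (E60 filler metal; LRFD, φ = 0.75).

f_max ≈ 2.74 kip/in; adequate

E60XX → F_EXX = 60 ksi.
L_w = 2 × 11.5 = 23 in; section modulus (unit throat) S = 2 × L²/6 = 44.08 in².
Direct shear f_v = P/L_w = 30.3/23 = 1.317 kip/in.
Moment M = P × e = 30.3 × 3.5 = 106.05 kip·in; bending f_b = M/S = 2.406 kip/in.
f_max = √(f_v² + f_b²) = √(1.317² + 2.406²) = 2.743 kip/in.
φr_n = 0.75 × 0.6 × 60 × (0.707 × 0.375) = 7.158 kip/in → adequate.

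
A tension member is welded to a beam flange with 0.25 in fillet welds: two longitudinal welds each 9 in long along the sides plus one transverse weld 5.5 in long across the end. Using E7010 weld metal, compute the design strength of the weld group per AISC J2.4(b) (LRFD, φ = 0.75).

E70XX → F_EXX = 70 ksi.
t_e = 0.707 × 0.25 = 0.1767 in.
R_nwl = 0.6 × 70 × 0.1767 × 18 = 133.6 kips (longitudinal, 2 welds).
R_nwt = 0.6 × 70 × 0.1767 × 5.5 = 40.83 kips (transverse, base value).
(i) R_nwl + R_nwt = 174.5 kips; (ii) 0.85 R_nwl + 1.5 R_nwt = 174.8 kips.
R_n = max = 174.8 kips [governs: (ii)]; φR_n = 131.1 kips.

φR_n ≈ 131 kips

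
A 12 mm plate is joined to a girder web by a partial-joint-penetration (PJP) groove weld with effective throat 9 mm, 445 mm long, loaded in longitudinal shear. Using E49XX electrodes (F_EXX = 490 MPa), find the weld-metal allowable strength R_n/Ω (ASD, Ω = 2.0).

Effective throat (given) t_e = 9 mm.
A_we = 9 × 445 = 4005 mm².
F_nw = 0.6 F_EXX = 294 MPa.
R_n/Ω = (294 × 4005) / 2.0 × 10⁻³ = 588.7 kN.

R_n/Ω ≈ 589 kN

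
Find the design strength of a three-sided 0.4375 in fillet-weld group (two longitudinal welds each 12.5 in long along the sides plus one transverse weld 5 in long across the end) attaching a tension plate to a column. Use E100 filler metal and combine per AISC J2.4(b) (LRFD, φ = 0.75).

E100XX → F_EXX = 100 ksi.
t_e = 0.707 × 0.4375 = 0.3093 in.
R_nwl = 0.6 × 100 × 0.3093 × 25 = 464 kip (longitudinal, 2 welds).
R_nwt = 0.6 × 100 × 0.3093 × 5 = 92.79 kip (transverse, base value).
(i) R_nwl + R_nwt = 556.8 kip; (ii) 0.85 R_nwl + 1.5 R_nwt = 533.6 kip.
R_n = max = 556.8 kip [governs: (i)]; φR_n = 417.6 kip.

φR_n ≈ 418 kip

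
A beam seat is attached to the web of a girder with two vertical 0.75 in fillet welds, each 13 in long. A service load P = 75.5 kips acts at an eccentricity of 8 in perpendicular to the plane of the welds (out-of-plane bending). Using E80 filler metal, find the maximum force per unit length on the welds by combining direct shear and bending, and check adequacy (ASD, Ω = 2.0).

E80XX → F_EXX = 80 ksi.
L_w = 2 × 13 = 26 in; section modulus (unit throat) S = 2 × L²/6 = 56.33 in².
Direct shear f_v = P/L_w = 75.5/26 = 2.904 kip/in.
Moment M = P × e = 75.5 × 8 = 604 kip·in; bending f_b = M/S = 10.72 kip/in.
f_max = √(f_v² + f_b²) = √(2.904² + 10.72²) = 11.11 kip/in.
r_n/Ω = (1/2.0) × 0.6 × 80 × (0.707 × 0.75) = 12.73 kip/in → adequate.

f_max ≈ 11.1 kip/in; adequate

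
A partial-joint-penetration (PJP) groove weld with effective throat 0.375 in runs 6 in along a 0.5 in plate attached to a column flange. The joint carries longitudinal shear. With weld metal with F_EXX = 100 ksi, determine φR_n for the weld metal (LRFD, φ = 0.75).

φR_n ≈ 101 kip

Effective throat (given) t_e = 0.375 in.
A_we = 0.375 × 6 = 2.25 in².
F_nw = 0.6 F_EXX = 60 ksi.
φR_n = 0.75 × 60 × 2.25 = 101.2 kip.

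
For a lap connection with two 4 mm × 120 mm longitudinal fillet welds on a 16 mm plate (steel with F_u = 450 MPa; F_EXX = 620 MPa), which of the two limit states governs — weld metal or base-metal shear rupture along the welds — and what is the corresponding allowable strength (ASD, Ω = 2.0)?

t_e = 0.707 × 4 = 2.828 mm; L = 240 mm.
Weld metal: R_n/Ω = (1/2.0) × 0.6 × 620 × 2.828 × 240 × 10⁻³ = 126.2 kN.
Base metal (shear rupture): R_n/Ω = (1/2.0) × 0.6 × 450 × 16 × 240 × 10⁻³ = 518.4 kN.
Governing: weld metal.

R_n/Ω ≈ 126 kN (weld metal governs)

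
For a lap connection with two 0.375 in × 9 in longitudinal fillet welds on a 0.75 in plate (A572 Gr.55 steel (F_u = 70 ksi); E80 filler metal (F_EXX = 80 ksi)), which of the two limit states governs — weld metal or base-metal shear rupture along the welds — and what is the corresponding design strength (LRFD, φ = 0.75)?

φR_n ≈ 172 kip (weld metal governs)

t_e = 0.707 × 0.375 = 0.2651 in; L = 18 in.
Weld metal: φR_n = 0.75 × 0.6 × 80 × 0.2651 × 18 = 171.8 kip.
Base metal (shear rupture): φR_n = 0.75 × 0.6 × 70 × 0.75 × 18 = 425.2 kip.
Governing: weld metal.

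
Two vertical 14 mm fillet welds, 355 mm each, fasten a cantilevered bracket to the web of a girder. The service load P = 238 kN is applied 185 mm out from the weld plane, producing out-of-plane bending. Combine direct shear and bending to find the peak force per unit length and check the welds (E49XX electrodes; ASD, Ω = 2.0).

f_max ≈ 1100 N/mm; adequate

E49XX → F_EXX = 490 MPa.
L_w = 2 × 355 = 710 mm; section modulus (unit throat) S = 2 × L²/6 = 42010 mm².
Direct shear f_v = P/L_w = 238×10³/710 = 335.2 N/mm.
Moment M = P × e = 238×10³ × 185 = 44030000 N·mm; bending f_b = M/S = 1048 N/mm.
f_max = √(f_v² + f_b²) = √(335.2² + 1048²) = 1100 N/mm.
r_n/Ω = (1/2.0) × 0.6 × 490 × (0.707 × 14) = 1455 N/mm → adequate.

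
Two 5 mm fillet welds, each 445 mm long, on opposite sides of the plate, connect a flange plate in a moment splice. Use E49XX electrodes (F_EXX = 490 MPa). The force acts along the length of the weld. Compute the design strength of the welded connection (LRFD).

φR_n ≈ 694 kN

Effective throat t_e = 0.707 × 5 = 3.535 mm.
Total length L = 890 mm; A_we = 3.535 × 890 = 3146 mm².
F_nw = 0.6 F_EXX = 0.6 × 490 = 294 MPa.
φR_n = 0.75 × 294 × 3146 × 10⁻³ = 693.7 kN.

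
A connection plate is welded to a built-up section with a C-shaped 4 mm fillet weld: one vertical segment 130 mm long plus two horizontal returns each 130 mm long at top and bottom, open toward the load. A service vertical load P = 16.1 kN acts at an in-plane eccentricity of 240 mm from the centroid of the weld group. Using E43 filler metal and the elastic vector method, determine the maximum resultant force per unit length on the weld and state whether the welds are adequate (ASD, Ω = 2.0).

E43XX → F_EXX = 430 MPa.
Total weld length L_w = 390 mm. Treat welds as unit-width lines.
Centroid: x̄ = 2×130×65 / 390 = 43.33 mm from the vertical weld.
Polar moment about centroid: J = I_x + I_y = [130³/12 + 2×130×65²] + [130×43.33² + 2(130³/12 + 130×21.67²)] = 2014000 mm³.
Direct shear f_v = P/L_w = 16.1×10³ / 390 = 41.28 N/mm (vertical).
Torsion M = P·e = 16.1×10³ × 240 = 3864000 N·mm.
Critical point at (x, y) = (86.67, 65) from centroid. f_tx = M·y/J = 124.7 N/mm; f_ty = M·x/J = 166.3 N/mm.
Resultant f_max = √[f_tx² + (f_v + f_ty)²] = √[124.7² + (41.28 + 166.3)²] = 242.1 N/mm.
Capacity per unit length: r_n/Ω = (1/2.0) × 0.6 × 430 × (0.707 × 4) = 364.8 N/mm.
242.1 ≤ 364.8 → adequate.

f_max ≈ 242 N/mm; adequate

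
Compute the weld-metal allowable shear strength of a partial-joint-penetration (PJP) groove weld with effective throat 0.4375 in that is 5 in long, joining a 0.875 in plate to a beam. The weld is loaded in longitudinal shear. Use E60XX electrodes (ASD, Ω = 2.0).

E60XX → F_EXX = 60 ksi.
Effective throat (given) t_e = 0.4375 in.
A_we = 0.4375 × 5 = 2.188 in².
F_nw = 0.6 F_EXX = 36 ksi.
R_n/Ω = (36 × 2.188) / 2.0 = 39.38 kips.

R_n/Ω ≈ 39.4 kips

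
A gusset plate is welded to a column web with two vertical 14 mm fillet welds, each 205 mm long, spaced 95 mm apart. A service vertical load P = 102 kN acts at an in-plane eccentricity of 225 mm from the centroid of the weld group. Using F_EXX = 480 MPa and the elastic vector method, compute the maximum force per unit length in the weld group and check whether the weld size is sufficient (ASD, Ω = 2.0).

f_max ≈ 1220 N/mm; adequate

Total weld length L_w = 410 mm. Treat welds as unit-width lines.
Polar moment about centroid: J = 2[d³/12 + d(b/2)²] = 2[205³/12 + 205×47.5²] = 2361000 mm³.
Direct shear f_v = P/L_w = 102×10³ / 410 = 248.8 N/mm (vertical).
Torsion M = P·e = 102×10³ × 225 = 22950000 N·mm.
Critical point at (x, y) = (47.5, 102.5) from centroid. f_tx = M·y/J = 996.4 N/mm; f_ty = M·x/J = 461.7 N/mm.
Resultant f_max = √[f_tx² + (f_v + f_ty)²] = √[996.4² + (248.8 + 461.7)²] = 1224 N/mm.
Capacity per unit length: r_n/Ω = (1/2.0) × 0.6 × 480 × (0.707 × 14) = 1425 N/mm.
1224 ≤ 1425 → adequate.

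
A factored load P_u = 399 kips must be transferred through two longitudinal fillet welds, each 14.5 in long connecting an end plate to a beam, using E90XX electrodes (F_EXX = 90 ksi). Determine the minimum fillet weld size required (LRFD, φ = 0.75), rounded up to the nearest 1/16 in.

Total weld length L = 29 in.
Required throat t_e = P_u / (φ × 0.6 F_EXX × L) = 399 / (0.75 × 0.6 × 90 × 29) = 0.3397 in.
Required leg w = t_e / 0.707 = 0.4805 in → use 1/2 in.

w = 1/2 in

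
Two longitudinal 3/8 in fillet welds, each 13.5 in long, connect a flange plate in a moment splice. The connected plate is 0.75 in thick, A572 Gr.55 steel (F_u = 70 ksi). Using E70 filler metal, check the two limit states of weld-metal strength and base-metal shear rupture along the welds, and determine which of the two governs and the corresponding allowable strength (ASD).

R_n/Ω ≈ 150 kip (weld metal governs)

E70XX → F_EXX = 70 ksi.
t_e = 0.707 × 0.375 = 0.2651 in; L = 27 in.
Weld metal: R_n/Ω = (1/2.0) × 0.6 × 70 × 0.2651 × 27 = 150.3 kip.
Base metal (shear rupture): R_n/Ω = (1/2.0) × 0.6 × 70 × 0.75 × 27 = 425.2 kip.
Governing: weld metal.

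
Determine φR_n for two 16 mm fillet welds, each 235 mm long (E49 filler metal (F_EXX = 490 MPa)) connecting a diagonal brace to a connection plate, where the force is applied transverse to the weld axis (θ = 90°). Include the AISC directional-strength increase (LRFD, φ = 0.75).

t_e = 0.707 × 16 = 11.31 mm; A_we = 11.31 × 470 = 5317 mm².
Directional factor: 1.0 + 0.5 sin^1.5(90°) = 1.5.
F_nw = 0.6 × 490 × 1.5 = 441 MPa.
φR_n = 0.75 × 441 × 5317 × 10⁻³ = 1758 kN.

φR_n ≈ 1760 kN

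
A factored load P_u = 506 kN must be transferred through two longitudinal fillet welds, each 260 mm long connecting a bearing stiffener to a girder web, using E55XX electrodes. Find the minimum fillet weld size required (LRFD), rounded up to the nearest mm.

w = 6 mm

E55XX → F_EXX = 550 MPa.
Total weld length L = 520 mm.
Required throat t_e = P_u / (φ × 0.6 F_EXX × L) = 506 / (0.75 × 0.6 × 550 × 520 × 10⁻³) = 3.932 mm.
Required leg w = t_e / 0.707 = 5.561 mm → use 6 mm.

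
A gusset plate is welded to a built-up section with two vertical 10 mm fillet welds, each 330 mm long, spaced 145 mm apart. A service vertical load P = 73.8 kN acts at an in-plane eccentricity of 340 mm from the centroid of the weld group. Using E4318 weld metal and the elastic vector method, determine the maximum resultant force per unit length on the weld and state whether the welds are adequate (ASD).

E43XX → F_EXX = 430 MPa.
Total weld length L_w = 660 mm. Treat welds as unit-width lines.
Polar moment about centroid: J = 2[d³/12 + d(b/2)²] = 2[330³/12 + 330×72.5²] = 9459000 mm³.
Direct shear f_v = P/L_w = 73.8×10³ / 660 = 111.8 N/mm (vertical).
Torsion M = P·e = 73.8×10³ × 340 = 25092000 N·mm.
Critical point at (x, y) = (72.5, 165) from centroid. f_tx = M·y/J = 437.7 N/mm; f_ty = M·x/J = 192.3 N/mm.
Resultant f_max = √[f_tx² + (f_v + f_ty)²] = √[437.7² + (111.8 + 192.3)²] = 533 N/mm.
Capacity per unit length: r_n/Ω = (1/2.0) × 0.6 × 430 × (0.707 × 10) = 912 N/mm.
533 ≤ 912 → adequate.

f_max ≈ 533 N/mm; adequate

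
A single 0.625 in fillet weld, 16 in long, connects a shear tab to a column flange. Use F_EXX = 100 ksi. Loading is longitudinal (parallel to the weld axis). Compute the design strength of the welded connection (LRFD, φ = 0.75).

Effective throat t_e = 0.707 × 0.625 = 0.4419 in.
Total length L = 16 in; A_we = 0.4419 × 16 = 7.07 in².
F_nw = 0.6 F_EXX = 0.6 × 100 = 60 ksi.
φR_n = 0.75 × 60 × 7.07 = 318.1 kips.

φR_n ≈ 318 kips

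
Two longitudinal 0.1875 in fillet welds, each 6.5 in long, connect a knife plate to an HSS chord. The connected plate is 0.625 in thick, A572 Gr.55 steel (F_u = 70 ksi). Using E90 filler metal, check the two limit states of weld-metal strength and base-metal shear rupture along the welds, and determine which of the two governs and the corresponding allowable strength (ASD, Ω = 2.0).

R_n/Ω ≈ 46.5 kips (weld metal governs)

E90XX → F_EXX = 90 ksi.
t_e = 0.707 × 0.1875 = 0.1326 in; L = 13 in.
Weld metal: R_n/Ω = (1/2.0) × 0.6 × 90 × 0.1326 × 13 = 46.53 kips.
Base metal (shear rupture): R_n/Ω = (1/2.0) × 0.6 × 70 × 0.625 × 13 = 170.6 kips.
Governing: weld metal.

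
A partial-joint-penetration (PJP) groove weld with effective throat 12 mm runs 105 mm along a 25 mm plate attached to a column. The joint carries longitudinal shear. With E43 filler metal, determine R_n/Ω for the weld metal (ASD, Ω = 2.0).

R_n/Ω ≈ 163 kN

E43XX → F_EXX = 430 MPa.
Effective throat (given) t_e = 12 mm.
A_we = 12 × 105 = 1260 mm².
F_nw = 0.6 F_EXX = 258 MPa.
R_n/Ω = (258 × 1260) / 2.0 × 10⁻³ = 162.5 kN.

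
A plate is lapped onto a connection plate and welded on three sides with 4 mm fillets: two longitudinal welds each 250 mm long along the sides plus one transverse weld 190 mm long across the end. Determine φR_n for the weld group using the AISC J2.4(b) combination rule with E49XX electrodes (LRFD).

φR_n ≈ 443 kN

E49XX → F_EXX = 490 MPa.
t_e = 0.707 × 4 = 2.828 mm.
R_nwl = 0.6 × 490 × 2.828 × 500 × 10⁻³ = 415.7 kN (longitudinal, 2 welds).
R_nwt = 0.6 × 490 × 2.828 × 190 × 10⁻³ = 158 kN (transverse, base value).
(i) R_nwl + R_nwt = 573.7 kN; (ii) 0.85 R_nwl + 1.5 R_nwt = 590.3 kN.
R_n = max = 590.3 kN [governs: (ii)]; φR_n = 442.7 kN.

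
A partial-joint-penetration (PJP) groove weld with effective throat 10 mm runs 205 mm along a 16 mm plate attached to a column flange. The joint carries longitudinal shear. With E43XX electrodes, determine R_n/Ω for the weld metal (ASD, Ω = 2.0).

E43XX → F_EXX = 430 MPa.
Effective throat (given) t_e = 10 mm.
A_we = 10 × 205 = 2050 mm².
F_nw = 0.6 F_EXX = 258 MPa.
R_n/Ω = (258 × 2050) / 2.0 × 10⁻³ = 264.4 kN.

R_n/Ω ≈ 264 kN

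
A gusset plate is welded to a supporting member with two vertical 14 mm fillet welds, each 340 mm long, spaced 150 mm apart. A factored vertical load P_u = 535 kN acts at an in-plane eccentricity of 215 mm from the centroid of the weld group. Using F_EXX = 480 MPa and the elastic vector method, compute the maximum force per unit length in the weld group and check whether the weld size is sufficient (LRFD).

Total weld length L_w = 680 mm. Treat welds as unit-width lines.
Polar moment about centroid: J = 2[d³/12 + d(b/2)²] = 2[340³/12 + 340×75²] = 10380000 mm³.
Direct shear f_v = P/L_w = 535×10³ / 680 = 786.8 N/mm (vertical).
Torsion M = P·e = 535×10³ × 215 = 115020000 N·mm.
Critical point at (x, y) = (75, 170) from centroid. f_tx = M·y/J = 1885 N/mm; f_ty = M·x/J = 831.5 N/mm.
Resultant f_max = √[f_tx² + (f_v + f_ty)²] = √[1885² + (786.8 + 831.5)²] = 2484 N/mm.
Capacity per unit length: φr_n = 0.75 × 0.6 × 480 × (0.707 × 14) = 2138 N/mm.
2484 > 2138 → NOT adequate.

f_max ≈ 2480 N/mm; NOT adequate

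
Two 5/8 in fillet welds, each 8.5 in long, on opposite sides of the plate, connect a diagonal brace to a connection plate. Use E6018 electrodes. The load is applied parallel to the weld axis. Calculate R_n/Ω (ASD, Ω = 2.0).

E60XX → F_EXX = 60 ksi.
Effective throat t_e = 0.707 × 0.625 = 0.4419 in.
Total length L = 17 in; A_we = 0.4419 × 17 = 7.512 in².
F_nw = 0.6 F_EXX = 0.6 × 60 = 36 ksi.
R_n = 36 × 7.512 = 270.4 kip; R_n/Ω = 270.4/2.0 = 135.2 kip.

R_n/Ω ≈ 135 kip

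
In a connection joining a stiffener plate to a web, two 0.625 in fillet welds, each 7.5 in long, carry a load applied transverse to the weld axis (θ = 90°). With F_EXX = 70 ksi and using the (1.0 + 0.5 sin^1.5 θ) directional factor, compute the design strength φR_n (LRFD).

t_e = 0.707 × 0.625 = 0.4419 in; A_we = 0.4419 × 15 = 6.628 in².
Directional factor: 1.0 + 0.5 sin^1.5(90°) = 1.5.
F_nw = 0.6 × 70 × 1.5 = 63 ksi.
φR_n = 0.75 × 63 × 6.628 = 313.2 kip.

φR_n ≈ 313 kip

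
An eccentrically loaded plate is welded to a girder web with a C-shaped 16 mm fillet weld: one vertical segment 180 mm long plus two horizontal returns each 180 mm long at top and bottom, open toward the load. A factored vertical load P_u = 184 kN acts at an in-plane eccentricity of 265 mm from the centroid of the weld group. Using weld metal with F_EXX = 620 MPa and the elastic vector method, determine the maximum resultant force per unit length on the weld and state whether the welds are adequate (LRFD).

f_max ≈ 1650 N/mm; adequate

Total weld length L_w = 540 mm. Treat welds as unit-width lines.
Centroid: x̄ = 2×180×90 / 540 = 60 mm from the vertical weld.
Polar moment about centroid: J = I_x + I_y = [180³/12 + 2×180×90²] + [180×60² + 2(180³/12 + 180×30²)] = 5346000 mm³.
Direct shear f_v = P/L_w = 184×10³ / 540 = 340.7 N/mm (vertical).
Torsion M = P·e = 184×10³ × 265 = 48760000 N·mm.
Critical point at (x, y) = (120, 90) from centroid. f_tx = M·y/J = 820.9 N/mm; f_ty = M·x/J = 1095 N/mm.
Resultant f_max = √[f_tx² + (f_v + f_ty)²] = √[820.9² + (340.7 + 1095)²] = 1653 N/mm.
Capacity per unit length: φr_n = 0.75 × 0.6 × 620 × (0.707 × 16) = 3156 N/mm.
1653 ≤ 3156 → adequate.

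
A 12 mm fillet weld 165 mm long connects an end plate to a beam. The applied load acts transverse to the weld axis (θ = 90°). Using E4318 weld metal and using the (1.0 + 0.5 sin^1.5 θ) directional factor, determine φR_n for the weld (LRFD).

E43XX → F_EXX = 430 MPa.
t_e = 0.707 × 12 = 8.484 mm; A_we = 8.484 × 165 = 1400 mm².
Directional factor: 1.0 + 0.5 sin^1.5(90°) = 1.5.
F_nw = 0.6 × 430 × 1.5 = 387 MPa.
φR_n = 0.75 × 387 × 1400 × 10⁻³ = 406.3 kN.

φR_n ≈ 406 kN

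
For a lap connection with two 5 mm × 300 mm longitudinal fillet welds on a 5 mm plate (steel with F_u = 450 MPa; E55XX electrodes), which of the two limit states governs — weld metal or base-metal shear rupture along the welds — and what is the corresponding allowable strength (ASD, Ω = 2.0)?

E55XX → F_EXX = 550 MPa.
t_e = 0.707 × 5 = 3.535 mm; L = 600 mm.
Weld metal: R_n/Ω = (1/2.0) × 0.6 × 550 × 3.535 × 600 × 10⁻³ = 350 kN.
Base metal (shear rupture): R_n/Ω = (1/2.0) × 0.6 × 450 × 5 × 600 × 10⁻³ = 405 kN.
Governing: weld metal.

R_n/Ω ≈ 350 kN (weld metal governs)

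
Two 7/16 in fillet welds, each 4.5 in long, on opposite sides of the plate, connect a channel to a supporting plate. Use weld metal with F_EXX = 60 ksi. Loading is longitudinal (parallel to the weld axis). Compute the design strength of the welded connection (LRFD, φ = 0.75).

Effective throat t_e = 0.707 × 0.4375 = 0.3093 in.
Total length L = 9 in; A_we = 0.3093 × 9 = 2.784 in².
F_nw = 0.6 F_EXX = 0.6 × 60 = 36 ksi.
φR_n = 0.75 × 36 × 2.784 = 75.16 kips.

φR_n ≈ 75.2 kips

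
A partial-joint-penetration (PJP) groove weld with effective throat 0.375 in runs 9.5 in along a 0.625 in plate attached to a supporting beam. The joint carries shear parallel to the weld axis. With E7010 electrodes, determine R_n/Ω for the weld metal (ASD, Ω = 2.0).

E70XX → F_EXX = 70 ksi.
Effective throat (given) t_e = 0.375 in.
A_we = 0.375 × 9.5 = 3.562 in².
F_nw = 0.6 F_EXX = 42 ksi.
R_n/Ω = (42 × 3.562) / 2.0 = 74.81 kip.

R_n/Ω ≈ 74.8 kip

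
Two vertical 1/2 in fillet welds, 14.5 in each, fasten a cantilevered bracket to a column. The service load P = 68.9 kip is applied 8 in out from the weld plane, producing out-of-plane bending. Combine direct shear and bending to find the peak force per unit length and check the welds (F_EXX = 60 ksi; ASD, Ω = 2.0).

f_max ≈ 8.22 kip/in; NOT adequate

L_w = 2 × 14.5 = 29 in; section modulus (unit throat) S = 2 × L²/6 = 70.08 in².
Direct shear f_v = P/L_w = 68.9/29 = 2.376 kip/in.
Moment M = P × e = 68.9 × 8 = 551.2 kip·in; bending f_b = M/S = 7.865 kip/in.
f_max = √(f_v² + f_b²) = √(2.376² + 7.865²) = 8.216 kip/in.
r_n/Ω = (1/2.0) × 0.6 × 60 × (0.707 × 0.5) = 6.363 kip/in → NOT adequate.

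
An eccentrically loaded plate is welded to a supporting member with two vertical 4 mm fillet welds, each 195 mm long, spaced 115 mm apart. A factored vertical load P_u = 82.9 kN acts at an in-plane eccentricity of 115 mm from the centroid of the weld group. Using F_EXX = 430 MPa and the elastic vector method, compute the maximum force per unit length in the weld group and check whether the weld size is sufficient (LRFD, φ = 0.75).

Total weld length L_w = 390 mm. Treat welds as unit-width lines.
Polar moment about centroid: J = 2[d³/12 + d(b/2)²] = 2[195³/12 + 195×57.5²] = 2525000 mm³.
Direct shear f_v = P/L_w = 82.9×10³ / 390 = 212.6 N/mm (vertical).
Torsion M = P·e = 82.9×10³ × 115 = 9533500 N·mm.
Critical point at (x, y) = (57.5, 97.5) from centroid. f_tx = M·y/J = 368.1 N/mm; f_ty = M·x/J = 217.1 N/mm.
Resultant f_max = √[f_tx² + (f_v + f_ty)²] = √[368.1² + (212.6 + 217.1)²] = 565.8 N/mm.
Capacity per unit length: φr_n = 0.75 × 0.6 × 430 × (0.707 × 4) = 547.2 N/mm.
565.8 > 547.2 → NOT adequate.

f_max ≈ 566 N/mm; NOT adequate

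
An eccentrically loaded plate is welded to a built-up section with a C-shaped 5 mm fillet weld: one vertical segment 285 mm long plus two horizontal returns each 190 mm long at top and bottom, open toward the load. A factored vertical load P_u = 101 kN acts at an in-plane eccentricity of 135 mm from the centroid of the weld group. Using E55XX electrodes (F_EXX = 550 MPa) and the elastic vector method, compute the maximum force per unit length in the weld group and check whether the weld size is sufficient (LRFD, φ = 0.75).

Total weld length L_w = 665 mm. Treat welds as unit-width lines.
Centroid: x̄ = 2×190×95 / 665 = 54.29 mm from the vertical weld.
Polar moment about centroid: J = I_x + I_y = [285³/12 + 2×190×142.5²] + [285×54.29² + 2(190³/12 + 190×40.71²)] = 12260000 mm³.
Direct shear f_v = P/L_w = 101×10³ / 665 = 151.9 N/mm (vertical).
Torsion M = P·e = 101×10³ × 135 = 13635000 N·mm.
Critical point at (x, y) = (135.7, 142.5) from centroid. f_tx = M·y/J = 158.5 N/mm; f_ty = M·x/J = 151 N/mm.
Resultant f_max = √[f_tx² + (f_v + f_ty)²] = √[158.5² + (151.9 + 151)²] = 341.8 N/mm.
Capacity per unit length: φr_n = 0.75 × 0.6 × 550 × (0.707 × 5) = 874.9 N/mm.
341.8 ≤ 874.9 → adequate.

f_max ≈ 342 N/mm; adequate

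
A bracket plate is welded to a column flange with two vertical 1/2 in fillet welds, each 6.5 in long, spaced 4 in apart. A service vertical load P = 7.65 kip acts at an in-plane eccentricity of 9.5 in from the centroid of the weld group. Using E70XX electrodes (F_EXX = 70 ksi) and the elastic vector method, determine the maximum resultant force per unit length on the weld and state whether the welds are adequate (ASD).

f_max ≈ 3.18 kip/in; adequate

Total weld length L_w = 13 in. Treat welds as unit-width lines.
Polar moment about centroid: J = 2[d³/12 + d(b/2)²] = 2[6.5³/12 + 6.5×2²] = 97.77 in³.
Direct shear f_v = P/L_w = 7.65 / 13 = 0.5885 kip/in (vertical).
Torsion M = P·e = 7.65 × 9.5 = 72.675 kip·in.
Critical point at (x, y) = (2, 3.25) from centroid. f_tx = M·y/J = 2.416 kip/in; f_ty = M·x/J = 1.487 kip/in.
Resultant f_max = √[f_tx² + (f_v + f_ty)²] = √[2.416² + (0.5885 + 1.487)²] = 3.185 kip/in.
Capacity per unit length: r_n/Ω = (1/2.0) × 0.6 × 70 × (0.707 × 0.5) = 7.423 kip/in.
3.185 ≤ 7.423 → adequate.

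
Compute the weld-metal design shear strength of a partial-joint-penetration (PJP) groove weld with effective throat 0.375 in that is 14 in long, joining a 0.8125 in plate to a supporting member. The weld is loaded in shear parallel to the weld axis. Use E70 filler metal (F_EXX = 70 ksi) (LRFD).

φR_n ≈ 165 kips

Effective throat (given) t_e = 0.375 in.
A_we = 0.375 × 14 = 5.25 in².
F_nw = 0.6 F_EXX = 42 ksi.
φR_n = 0.75 × 42 × 5.25 = 165.4 kips.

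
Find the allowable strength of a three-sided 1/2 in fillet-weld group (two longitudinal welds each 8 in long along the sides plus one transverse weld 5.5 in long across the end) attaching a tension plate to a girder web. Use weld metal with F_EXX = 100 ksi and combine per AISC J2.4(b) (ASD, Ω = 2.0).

t_e = 0.707 × 0.5 = 0.3535 in.
R_nwl = 0.6 × 100 × 0.3535 × 16 = 339.4 kip (longitudinal, 2 welds).
R_nwt = 0.6 × 100 × 0.3535 × 5.5 = 116.7 kip (transverse, base value).
(i) R_nwl + R_nwt = 456 kip; (ii) 0.85 R_nwl + 1.5 R_nwt = 463.4 kip.
R_n = max = 463.4 kip [governs: (ii)]; R_n/Ω = 231.7 kip.

R_n/Ω ≈ 232 kip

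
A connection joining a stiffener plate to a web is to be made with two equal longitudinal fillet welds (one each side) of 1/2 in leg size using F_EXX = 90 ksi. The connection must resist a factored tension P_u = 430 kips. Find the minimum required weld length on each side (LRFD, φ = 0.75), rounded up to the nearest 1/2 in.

Throat t_e = 0.707 × 0.5 = 0.3535 in.
φr_n = 0.75 × 0.6 × 90 × 0.3535 = 14.32 kips/in.
L_req = P_u / φr_n = 430 / 14.32 = 30.03 in total.
Per side: 30.03 / 2 = 15.02 in.
Round up → use L = 15.5 in on each side.

L = 15.5 in on each side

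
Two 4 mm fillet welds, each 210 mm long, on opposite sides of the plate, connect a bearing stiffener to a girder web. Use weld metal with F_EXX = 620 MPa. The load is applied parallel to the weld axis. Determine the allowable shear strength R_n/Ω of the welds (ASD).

R_n/Ω ≈ 221 kN

Effective throat t_e = 0.707 × 4 = 2.828 mm.
Total length L = 420 mm; A_we = 2.828 × 420 = 1188 mm².
F_nw = 0.6 F_EXX = 0.6 × 620 = 372 MPa.
R_n = 372 × 1188 × 10⁻³ = 441.8 kN; R_n/Ω = 441.8/2.0 = 220.9 kN.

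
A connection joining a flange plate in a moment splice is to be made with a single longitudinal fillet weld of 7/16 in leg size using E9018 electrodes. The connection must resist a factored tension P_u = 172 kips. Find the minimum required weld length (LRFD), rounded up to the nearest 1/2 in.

E90XX → F_EXX = 90 ksi.
Throat t_e = 0.707 × 0.4375 = 0.3093 in.
φr_n = 0.75 × 0.6 × 90 × 0.3093 = 12.53 kips/in.
L_req = P_u / φr_n = 172 / 12.53 = 13.73 in total.
Round up → use L = 14 in.

L = 14 in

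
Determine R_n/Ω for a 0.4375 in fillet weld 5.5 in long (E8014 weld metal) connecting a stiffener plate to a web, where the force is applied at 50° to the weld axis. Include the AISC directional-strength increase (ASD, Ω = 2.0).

E80XX → F_EXX = 80 ksi.
t_e = 0.707 × 0.4375 = 0.3093 in; A_we = 0.3093 × 5.5 = 1.701 in².
Directional factor: 1.0 + 0.5 sin^1.5(50°) = 1.335.
F_nw = 0.6 × 80 × 1.335 = 64.09 ksi.
R_n/Ω = (64.09 × 1.701) / 2.0 = 54.52 kips.

R_n/Ω ≈ 54.5 kips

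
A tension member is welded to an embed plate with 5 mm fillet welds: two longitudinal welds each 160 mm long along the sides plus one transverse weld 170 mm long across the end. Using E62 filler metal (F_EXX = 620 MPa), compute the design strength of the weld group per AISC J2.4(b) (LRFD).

t_e = 0.707 × 5 = 3.535 mm.
R_nwl = 0.6 × 620 × 3.535 × 320 × 10⁻³ = 420.8 kN (longitudinal, 2 welds).
R_nwt = 0.6 × 620 × 3.535 × 170 × 10⁻³ = 223.6 kN (transverse, base value).
(i) R_nwl + R_nwt = 644.4 kN; (ii) 0.85 R_nwl + 1.5 R_nwt = 693 kN.
R_n = max = 693 kN [governs: (ii)]; φR_n = 519.8 kN.

φR_n ≈ 520 kN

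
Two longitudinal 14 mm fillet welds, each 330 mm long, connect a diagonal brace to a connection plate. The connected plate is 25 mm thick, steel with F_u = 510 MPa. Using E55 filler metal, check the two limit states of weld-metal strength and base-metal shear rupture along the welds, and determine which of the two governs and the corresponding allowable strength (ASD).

R_n/Ω ≈ 1080 kN (weld metal governs)

E55XX → F_EXX = 550 MPa.
t_e = 0.707 × 14 = 9.898 mm; L = 660 mm.
Weld metal: R_n/Ω = (1/2.0) × 0.6 × 550 × 9.898 × 660 × 10⁻³ = 1078 kN.
Base metal (shear rupture): R_n/Ω = (1/2.0) × 0.6 × 510 × 25 × 660 × 10⁻³ = 2524 kN.
Governing: weld metal.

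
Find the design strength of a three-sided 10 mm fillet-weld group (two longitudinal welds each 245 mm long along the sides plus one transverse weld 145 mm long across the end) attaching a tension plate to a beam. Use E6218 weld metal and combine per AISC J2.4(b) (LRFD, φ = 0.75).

E62XX → F_EXX = 620 MPa.
t_e = 0.707 × 10 = 7.07 mm.
R_nwl = 0.6 × 620 × 7.07 × 490 × 10⁻³ = 1289 kN (longitudinal, 2 welds).
R_nwt = 0.6 × 620 × 7.07 × 145 × 10⁻³ = 381.4 kN (transverse, base value).
(i) R_nwl + R_nwt = 1670 kN; (ii) 0.85 R_nwl + 1.5 R_nwt = 1667 kN.
R_n = max = 1670 kN [governs: (i)]; φR_n = 1253 kN.

φR_n ≈ 1250 kN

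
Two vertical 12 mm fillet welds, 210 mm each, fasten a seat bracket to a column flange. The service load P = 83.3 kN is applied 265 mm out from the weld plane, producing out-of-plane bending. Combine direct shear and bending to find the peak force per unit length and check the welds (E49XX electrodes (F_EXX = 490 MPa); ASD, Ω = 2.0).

L_w = 2 × 210 = 420 mm; section modulus (unit throat) S = 2 × L²/6 = 14700 mm².
Direct shear f_v = P/L_w = 83.3×10³/420 = 198.3 N/mm.
Moment M = P × e = 83.3×10³ × 265 = 22074000 N·mm; bending f_b = M/S = 1502 N/mm.
f_max = √(f_v² + f_b²) = √(198.3² + 1502²) = 1515 N/mm.
r_n/Ω = (1/2.0) × 0.6 × 490 × (0.707 × 12) = 1247 N/mm → NOT adequate.

f_max ≈ 1510 N/mm; NOT adequate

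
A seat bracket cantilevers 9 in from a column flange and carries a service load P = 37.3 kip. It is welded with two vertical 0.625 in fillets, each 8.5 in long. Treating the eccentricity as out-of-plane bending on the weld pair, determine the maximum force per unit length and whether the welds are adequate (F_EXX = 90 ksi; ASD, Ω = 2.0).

f_max ≈ 14.1 kip/in; NOT adequate

L_w = 2 × 8.5 = 17 in; section modulus (unit throat) S = 2 × L²/6 = 24.08 in².
Direct shear f_v = P/L_w = 37.3/17 = 2.194 kip/in.
Moment M = P × e = 37.3 × 9 = 335.7 kip·in; bending f_b = M/S = 13.94 kip/in.
f_max = √(f_v² + f_b²) = √(2.194² + 13.94²) = 14.11 kip/in.
r_n/Ω = (1/2.0) × 0.6 × 90 × (0.707 × 0.625) = 11.93 kip/in → NOT adequate.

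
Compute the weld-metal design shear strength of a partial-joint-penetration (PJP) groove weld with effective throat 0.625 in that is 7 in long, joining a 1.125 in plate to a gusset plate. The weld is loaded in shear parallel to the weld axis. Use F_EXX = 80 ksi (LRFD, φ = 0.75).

Effective throat (given) t_e = 0.625 in.
A_we = 0.625 × 7 = 4.375 in².
F_nw = 0.6 F_EXX = 48 ksi.
φR_n = 0.75 × 48 × 4.375 = 157.5 kip.

φR_n ≈ 158 kip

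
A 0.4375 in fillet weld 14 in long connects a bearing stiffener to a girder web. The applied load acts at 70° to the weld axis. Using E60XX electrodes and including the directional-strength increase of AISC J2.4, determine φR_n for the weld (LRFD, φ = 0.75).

φR_n ≈ 170 kips

E60XX → F_EXX = 60 ksi.
t_e = 0.707 × 0.4375 = 0.3093 in; A_we = 0.3093 × 14 = 4.33 in².
Directional factor: 1.0 + 0.5 sin^1.5(70°) = 1.455.
F_nw = 0.6 × 60 × 1.455 = 52.4 ksi.
φR_n = 0.75 × 52.4 × 4.33 = 170.2 kips.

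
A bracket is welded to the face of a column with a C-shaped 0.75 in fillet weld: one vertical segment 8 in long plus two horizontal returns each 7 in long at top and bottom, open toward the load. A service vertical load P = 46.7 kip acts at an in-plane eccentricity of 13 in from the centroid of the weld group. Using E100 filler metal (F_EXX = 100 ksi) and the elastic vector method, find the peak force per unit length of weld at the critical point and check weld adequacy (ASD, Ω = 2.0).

f_max ≈ 11.5 kip/in; adequate

Total weld length L_w = 22 in. Treat welds as unit-width lines.
Centroid: x̄ = 2×7×3.5 / 22 = 2.227 in from the vertical weld.
Polar moment about centroid: J = I_x + I_y = [8³/12 + 2×7×4²] + [8×2.227² + 2(7³/12 + 7×1.273²)] = 386.2 in³.
Direct shear f_v = P/L_w = 46.7 / 22 = 2.123 kip/in (vertical).
Torsion M = P·e = 46.7 × 13 = 607.1 kip·in.
Critical point at (x, y) = (4.773, 4) from centroid. f_tx = M·y/J = 6.288 kip/in; f_ty = M·x/J = 7.503 kip/in.
Resultant f_max = √[f_tx² + (f_v + f_ty)²] = √[6.288² + (2.123 + 7.503)²] = 11.5 kip/in.
Capacity per unit length: r_n/Ω = (1/2.0) × 0.6 × 100 × (0.707 × 0.75) = 15.91 kip/in.
11.5 ≤ 15.91 → adequate.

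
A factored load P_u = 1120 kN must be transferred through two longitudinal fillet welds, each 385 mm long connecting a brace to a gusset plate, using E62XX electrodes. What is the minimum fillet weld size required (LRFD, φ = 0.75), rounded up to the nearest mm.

w = 8 mm

E62XX → F_EXX = 620 MPa.
Total weld length L = 770 mm.
Required throat t_e = P_u / (φ × 0.6 F_EXX × L) = 1120 / (0.75 × 0.6 × 620 × 770 × 10⁻³) = 5.213 mm.
Required leg w = t_e / 0.707 = 7.374 mm → use 8 mm.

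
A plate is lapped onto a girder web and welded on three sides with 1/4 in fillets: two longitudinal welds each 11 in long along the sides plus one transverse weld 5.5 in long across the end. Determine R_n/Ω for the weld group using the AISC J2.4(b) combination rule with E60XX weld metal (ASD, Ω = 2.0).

E60XX → F_EXX = 60 ksi.
t_e = 0.707 × 0.25 = 0.1767 in.
R_nwl = 0.6 × 60 × 0.1767 × 22 = 140 kip (longitudinal, 2 welds).
R_nwt = 0.6 × 60 × 0.1767 × 5.5 = 35 kip (transverse, base value).
(i) R_nwl + R_nwt = 175 kip; (ii) 0.85 R_nwl + 1.5 R_nwt = 171.5 kip.
R_n = max = 175 kip [governs: (i)]; R_n/Ω = 87.49 kip.

R_n/Ω ≈ 87.5 kip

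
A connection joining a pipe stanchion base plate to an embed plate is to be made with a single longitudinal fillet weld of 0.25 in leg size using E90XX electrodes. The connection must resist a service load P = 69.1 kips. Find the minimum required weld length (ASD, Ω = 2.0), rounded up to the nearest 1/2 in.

E90XX → F_EXX = 90 ksi.
Throat t_e = 0.707 × 0.25 = 0.1767 in.
r_n/Ω = (0.6 × 90 × 0.1767) / 2.0 = 4.772 kip/in.
L_req = P / (r_n/Ω) = 69.1 / 4.772 = 14.48 in total.
Round up → use L = 14.5 in.

L = 14.5 in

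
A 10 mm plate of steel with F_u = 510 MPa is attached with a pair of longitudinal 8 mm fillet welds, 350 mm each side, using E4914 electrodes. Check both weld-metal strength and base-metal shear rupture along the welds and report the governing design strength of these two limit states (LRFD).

φR_n ≈ 873 kN (weld metal governs)

E49XX → F_EXX = 490 MPa.
t_e = 0.707 × 8 = 5.656 mm; L = 700 mm.
Weld metal: φR_n = 0.75 × 0.6 × 490 × 5.656 × 700 × 10⁻³ = 873 kN.
Base metal (shear rupture): φR_n = 0.75 × 0.6 × 510 × 10 × 700 × 10⁻³ = 1606 kN.
Governing: weld metal.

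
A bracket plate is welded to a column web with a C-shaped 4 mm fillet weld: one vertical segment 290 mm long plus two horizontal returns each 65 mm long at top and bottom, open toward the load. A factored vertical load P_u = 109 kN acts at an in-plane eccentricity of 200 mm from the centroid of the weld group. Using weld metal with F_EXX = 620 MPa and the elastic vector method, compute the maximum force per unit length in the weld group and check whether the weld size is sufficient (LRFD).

Total weld length L_w = 420 mm. Treat welds as unit-width lines.
Centroid: x̄ = 2×65×32.5 / 420 = 10.06 mm from the vertical weld.
Polar moment about centroid: J = I_x + I_y = [290³/12 + 2×65×145²] + [290×10.06² + 2(65³/12 + 65×22.44²)] = 4906000 mm³.
Direct shear f_v = P/L_w = 109×10³ / 420 = 259.5 N/mm (vertical).
Torsion M = P·e = 109×10³ × 200 = 21800000 N·mm.
Critical point at (x, y) = (54.94, 145) from centroid. f_tx = M·y/J = 644.3 N/mm; f_ty = M·x/J = 244.1 N/mm.
Resultant f_max = √[f_tx² + (f_v + f_ty)²] = √[644.3² + (259.5 + 244.1)²] = 817.8 N/mm.
Capacity per unit length: φr_n = 0.75 × 0.6 × 620 × (0.707 × 4) = 789 N/mm.
817.8 > 789 → NOT adequate.

f_max ≈ 818 N/mm; NOT adequate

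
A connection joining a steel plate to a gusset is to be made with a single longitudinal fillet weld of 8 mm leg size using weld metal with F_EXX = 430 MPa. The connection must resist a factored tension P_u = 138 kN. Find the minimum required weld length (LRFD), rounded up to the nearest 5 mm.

L = 130 mm

Throat t_e = 0.707 × 8 = 5.656 mm.
φr_n = 0.75 × 0.6 × 430 × 5.656 × 10⁻³ = 1.094 kN/mm.
L_req = P_u / φr_n = 138 / 1.094 = 126.1 mm total.
Round up → use L = 130 mm.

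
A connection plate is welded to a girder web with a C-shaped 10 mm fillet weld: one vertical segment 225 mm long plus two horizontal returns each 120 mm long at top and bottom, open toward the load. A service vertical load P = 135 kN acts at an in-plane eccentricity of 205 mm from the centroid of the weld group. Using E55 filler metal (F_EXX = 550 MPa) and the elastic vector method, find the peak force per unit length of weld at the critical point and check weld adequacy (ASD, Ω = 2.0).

f_max ≈ 1050 N/mm; adequate

Total weld length L_w = 465 mm. Treat welds as unit-width lines.
Centroid: x̄ = 2×120×60 / 465 = 30.97 mm from the vertical weld.
Polar moment about centroid: J = I_x + I_y = [225³/12 + 2×120×112.5²] + [225×30.97² + 2(120³/12 + 120×29.03²)] = 4693000 mm³.
Direct shear f_v = P/L_w = 135×10³ / 465 = 290.3 N/mm (vertical).
Torsion M = P·e = 135×10³ × 205 = 27675000 N·mm.
Critical point at (x, y) = (89.03, 112.5) from centroid. f_tx = M·y/J = 663.5 N/mm; f_ty = M·x/J = 525.1 N/mm.
Resultant f_max = √[f_tx² + (f_v + f_ty)²] = √[663.5² + (290.3 + 525.1)²] = 1051 N/mm.
Capacity per unit length: r_n/Ω = (1/2.0) × 0.6 × 550 × (0.707 × 10) = 1167 N/mm.
1051 ≤ 1167 → adequate.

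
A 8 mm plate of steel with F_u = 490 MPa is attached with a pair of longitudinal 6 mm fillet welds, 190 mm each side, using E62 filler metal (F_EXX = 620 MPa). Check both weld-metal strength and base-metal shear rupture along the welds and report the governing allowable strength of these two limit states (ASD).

R_n/Ω ≈ 300 kN (weld metal governs)

t_e = 0.707 × 6 = 4.242 mm; L = 380 mm.
Weld metal: R_n/Ω = (1/2.0) × 0.6 × 620 × 4.242 × 380 × 10⁻³ = 299.8 kN.
Base metal (shear rupture): R_n/Ω = (1/2.0) × 0.6 × 490 × 8 × 380 × 10⁻³ = 446.9 kN.
Governing: weld metal.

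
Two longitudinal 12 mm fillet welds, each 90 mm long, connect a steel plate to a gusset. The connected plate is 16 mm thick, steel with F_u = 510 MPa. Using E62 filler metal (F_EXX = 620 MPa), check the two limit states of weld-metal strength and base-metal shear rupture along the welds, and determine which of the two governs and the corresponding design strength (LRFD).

φR_n ≈ 426 kN (weld metal governs)

t_e = 0.707 × 12 = 8.484 mm; L = 180 mm.
Weld metal: φR_n = 0.75 × 0.6 × 620 × 8.484 × 180 × 10⁻³ = 426.1 kN.
Base metal (shear rupture): φR_n = 0.75 × 0.6 × 510 × 16 × 180 × 10⁻³ = 661 kN.
Governing: weld metal.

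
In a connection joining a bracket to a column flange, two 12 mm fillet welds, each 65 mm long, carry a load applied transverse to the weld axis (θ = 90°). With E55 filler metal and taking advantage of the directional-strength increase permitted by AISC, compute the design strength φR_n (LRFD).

φR_n ≈ 409 kN

E55XX → F_EXX = 550 MPa.
t_e = 0.707 × 12 = 8.484 mm; A_we = 8.484 × 130 = 1103 mm².
Directional factor: 1.0 + 0.5 sin^1.5(90°) = 1.5.
F_nw = 0.6 × 550 × 1.5 = 495 MPa.
φR_n = 0.75 × 495 × 1103 × 10⁻³ = 409.5 kN.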